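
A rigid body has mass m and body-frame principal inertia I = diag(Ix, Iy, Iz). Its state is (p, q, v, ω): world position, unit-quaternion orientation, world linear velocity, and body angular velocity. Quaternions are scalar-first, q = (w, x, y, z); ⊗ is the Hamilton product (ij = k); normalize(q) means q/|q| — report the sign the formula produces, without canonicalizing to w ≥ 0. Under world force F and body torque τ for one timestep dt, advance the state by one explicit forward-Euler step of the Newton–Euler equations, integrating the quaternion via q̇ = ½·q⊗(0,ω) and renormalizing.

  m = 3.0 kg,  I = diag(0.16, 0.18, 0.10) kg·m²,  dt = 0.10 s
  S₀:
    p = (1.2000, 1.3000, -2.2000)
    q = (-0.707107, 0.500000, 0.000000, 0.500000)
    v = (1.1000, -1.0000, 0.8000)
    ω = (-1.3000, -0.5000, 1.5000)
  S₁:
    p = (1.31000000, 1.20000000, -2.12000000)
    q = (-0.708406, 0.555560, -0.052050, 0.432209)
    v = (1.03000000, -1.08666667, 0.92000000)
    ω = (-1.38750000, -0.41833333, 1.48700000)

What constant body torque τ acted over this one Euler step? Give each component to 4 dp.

τ = (-0.0800, 0.0300, 0.0000)

Δω = ω₁−ω₀ = (-0.08750000, 0.08166667, -0.01300000)
I·α + gyro = (-0.0800, 0.0300, 0.0000)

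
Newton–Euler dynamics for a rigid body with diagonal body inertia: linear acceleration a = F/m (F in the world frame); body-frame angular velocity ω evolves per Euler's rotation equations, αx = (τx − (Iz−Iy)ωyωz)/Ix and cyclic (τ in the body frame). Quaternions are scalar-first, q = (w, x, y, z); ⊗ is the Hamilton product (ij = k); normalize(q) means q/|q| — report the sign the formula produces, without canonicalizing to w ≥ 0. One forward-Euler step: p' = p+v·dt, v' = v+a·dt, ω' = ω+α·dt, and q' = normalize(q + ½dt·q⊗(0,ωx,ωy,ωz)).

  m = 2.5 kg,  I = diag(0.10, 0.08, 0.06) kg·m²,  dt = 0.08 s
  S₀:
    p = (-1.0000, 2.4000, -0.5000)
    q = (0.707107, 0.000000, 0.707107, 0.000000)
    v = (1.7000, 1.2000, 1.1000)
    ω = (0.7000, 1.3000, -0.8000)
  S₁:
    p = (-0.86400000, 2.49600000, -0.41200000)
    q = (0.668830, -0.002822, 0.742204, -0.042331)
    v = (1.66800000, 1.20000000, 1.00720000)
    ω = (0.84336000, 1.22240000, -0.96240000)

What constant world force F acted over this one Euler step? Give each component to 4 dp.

v₁ − v₀ = (-0.03200000, 0.00000000, -0.09280000)
applied force F = (-1.0000, 0.0000, -2.9000)

F = (-1.0000, 0.0000, -2.9000)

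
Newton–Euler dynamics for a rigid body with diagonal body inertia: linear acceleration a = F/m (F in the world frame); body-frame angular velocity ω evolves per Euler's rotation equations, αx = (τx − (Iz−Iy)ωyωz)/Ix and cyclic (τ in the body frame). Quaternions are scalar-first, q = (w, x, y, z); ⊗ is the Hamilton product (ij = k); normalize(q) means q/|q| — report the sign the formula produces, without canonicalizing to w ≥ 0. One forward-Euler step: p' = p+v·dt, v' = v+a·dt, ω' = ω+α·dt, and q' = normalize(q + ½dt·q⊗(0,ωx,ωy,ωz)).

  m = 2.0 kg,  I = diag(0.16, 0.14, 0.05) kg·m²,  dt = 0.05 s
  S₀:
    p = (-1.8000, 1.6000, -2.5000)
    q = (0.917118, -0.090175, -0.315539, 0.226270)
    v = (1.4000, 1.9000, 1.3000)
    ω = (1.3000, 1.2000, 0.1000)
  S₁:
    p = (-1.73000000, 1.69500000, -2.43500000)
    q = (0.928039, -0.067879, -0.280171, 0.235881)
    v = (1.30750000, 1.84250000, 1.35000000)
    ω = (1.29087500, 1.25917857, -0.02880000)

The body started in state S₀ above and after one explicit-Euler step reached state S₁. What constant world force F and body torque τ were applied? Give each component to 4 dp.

velocity change Δv = (-0.09250000, -0.05750000, 0.05000000)
m·(v₁−v₀)/dt = (-3.7000, -2.3000, 2.0000)
ω₁ − ω₀ = (-0.00912500, 0.05917857, -0.12880000)
τ = I·(Δω/dt) + ω₀×(Iω₀) = (-0.0400, 0.1800, -0.1600)

F = (-3.7000, -2.3000, 2.0000)
τ = (-0.0400, 0.1800, -0.1600)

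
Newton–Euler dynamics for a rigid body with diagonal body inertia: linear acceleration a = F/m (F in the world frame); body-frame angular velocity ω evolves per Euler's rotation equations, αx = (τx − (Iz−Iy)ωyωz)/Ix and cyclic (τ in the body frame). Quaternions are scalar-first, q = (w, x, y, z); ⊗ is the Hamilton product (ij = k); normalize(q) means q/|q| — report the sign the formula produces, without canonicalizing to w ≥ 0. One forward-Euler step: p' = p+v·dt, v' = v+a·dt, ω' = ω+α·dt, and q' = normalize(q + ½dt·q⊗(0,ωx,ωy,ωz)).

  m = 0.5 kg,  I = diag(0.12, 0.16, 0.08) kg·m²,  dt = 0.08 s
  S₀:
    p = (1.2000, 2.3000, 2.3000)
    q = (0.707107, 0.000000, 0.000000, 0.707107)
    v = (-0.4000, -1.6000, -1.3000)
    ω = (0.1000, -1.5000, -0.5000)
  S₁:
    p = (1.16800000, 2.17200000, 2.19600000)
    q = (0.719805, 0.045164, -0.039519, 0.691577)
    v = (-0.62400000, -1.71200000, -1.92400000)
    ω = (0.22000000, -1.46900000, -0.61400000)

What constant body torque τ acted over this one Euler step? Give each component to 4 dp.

τ = (0.1200, 0.0600, -0.1200)

ω₁ − ω₀ = (0.12000000, 0.03100000, -0.11400000)
ω₀×(Iω₀) = (-0.0600, -0.0020, -0.0060)
applied torque τ = (0.1200, 0.0600, -0.1200)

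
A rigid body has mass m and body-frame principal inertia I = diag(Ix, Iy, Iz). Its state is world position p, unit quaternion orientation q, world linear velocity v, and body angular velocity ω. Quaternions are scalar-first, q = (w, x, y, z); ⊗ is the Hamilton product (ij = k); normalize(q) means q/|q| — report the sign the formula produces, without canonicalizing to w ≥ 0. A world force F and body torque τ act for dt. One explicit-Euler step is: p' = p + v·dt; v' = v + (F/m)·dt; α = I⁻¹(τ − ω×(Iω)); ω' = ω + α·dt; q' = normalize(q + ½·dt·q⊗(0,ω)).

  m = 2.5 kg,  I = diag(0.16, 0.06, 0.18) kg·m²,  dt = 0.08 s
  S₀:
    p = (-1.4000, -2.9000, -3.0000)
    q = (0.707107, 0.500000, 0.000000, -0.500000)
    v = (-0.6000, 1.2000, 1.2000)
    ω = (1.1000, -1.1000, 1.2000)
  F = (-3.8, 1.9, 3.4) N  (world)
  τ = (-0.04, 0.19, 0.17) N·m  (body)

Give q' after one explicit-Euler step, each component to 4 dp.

q' = (0.7069, 0.5075, -0.0769, -0.4866)

q⊗(0,ω) = (0.0500000, 0.2278177, -1.9278177, 0.2985284)
updated quaternion q' = (0.7069, 0.5075, -0.0769, -0.4866)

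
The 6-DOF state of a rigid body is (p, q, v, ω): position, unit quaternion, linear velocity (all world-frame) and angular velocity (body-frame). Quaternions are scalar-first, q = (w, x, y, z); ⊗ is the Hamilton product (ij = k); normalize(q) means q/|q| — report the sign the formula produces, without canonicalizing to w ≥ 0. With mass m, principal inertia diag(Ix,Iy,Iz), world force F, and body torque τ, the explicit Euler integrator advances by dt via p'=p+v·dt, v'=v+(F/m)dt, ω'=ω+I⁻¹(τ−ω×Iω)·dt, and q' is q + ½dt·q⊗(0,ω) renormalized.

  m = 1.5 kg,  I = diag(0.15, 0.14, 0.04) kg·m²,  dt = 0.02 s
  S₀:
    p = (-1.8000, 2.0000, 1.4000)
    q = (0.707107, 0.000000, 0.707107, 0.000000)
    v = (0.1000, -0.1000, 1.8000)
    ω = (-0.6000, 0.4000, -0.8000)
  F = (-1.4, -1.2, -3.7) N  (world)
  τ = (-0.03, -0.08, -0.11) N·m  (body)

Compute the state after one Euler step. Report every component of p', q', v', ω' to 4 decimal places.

p' = (-1.7980, 1.9980, 1.4360)
q' = (0.7042, -0.0099, 0.7099, -0.0014)
v' = (0.0813, -0.1160, 1.7507)
ω' = (-0.6083, 0.3810, -0.8562)

p + v·dt = (-1.7980, 1.9980, 1.4360)
v + (F/m)dt = (0.0813, -0.1160, 1.7507)
ω×(Iω) gyroscopic = (0.0320, 0.0528, 0.0024)
angular accel α = (-0.4133, -0.9486, -2.8100)
ω + α·dt = (-0.6083, 0.3810, -0.8562)
Hamilton product q⊗(0,ω) = (-0.2828428, -0.9899498, 0.2828428, -0.1414214)
q' = normalize(q + ½dt·q⊗(0,ω)) = (0.7042, -0.0099, 0.7099, -0.0014)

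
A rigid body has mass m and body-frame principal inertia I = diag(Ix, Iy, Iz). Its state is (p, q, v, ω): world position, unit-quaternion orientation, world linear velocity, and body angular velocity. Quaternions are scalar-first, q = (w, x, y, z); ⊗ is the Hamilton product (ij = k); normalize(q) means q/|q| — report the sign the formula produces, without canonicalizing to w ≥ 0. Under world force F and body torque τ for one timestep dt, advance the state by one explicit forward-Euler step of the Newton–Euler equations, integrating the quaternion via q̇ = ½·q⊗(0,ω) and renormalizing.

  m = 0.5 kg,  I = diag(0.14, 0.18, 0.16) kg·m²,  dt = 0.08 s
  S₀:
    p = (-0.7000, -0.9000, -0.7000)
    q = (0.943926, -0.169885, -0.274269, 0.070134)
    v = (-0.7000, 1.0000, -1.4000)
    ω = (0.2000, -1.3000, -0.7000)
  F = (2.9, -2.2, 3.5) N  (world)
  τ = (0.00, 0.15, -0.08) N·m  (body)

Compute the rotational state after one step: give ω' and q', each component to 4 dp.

ω×(Iω) gyroscopic = (-0.0182, 0.0028, -0.0104)
angular accel α = (0.1300, 0.8178, -0.4350)
new body rate ω' = (0.2104, -1.2346, -0.7348)
q⊗(0,ω) = (-0.2734789, 0.4719477, -1.3319965, -0.3850439)
q + ½dt·q⊗(0,ω), renormalized = (0.9313, -0.1507, -0.3270, 0.0546)

ω' = (0.2104, -1.2346, -0.7348)
q' = (0.9313, -0.1507, -0.3270, 0.0546)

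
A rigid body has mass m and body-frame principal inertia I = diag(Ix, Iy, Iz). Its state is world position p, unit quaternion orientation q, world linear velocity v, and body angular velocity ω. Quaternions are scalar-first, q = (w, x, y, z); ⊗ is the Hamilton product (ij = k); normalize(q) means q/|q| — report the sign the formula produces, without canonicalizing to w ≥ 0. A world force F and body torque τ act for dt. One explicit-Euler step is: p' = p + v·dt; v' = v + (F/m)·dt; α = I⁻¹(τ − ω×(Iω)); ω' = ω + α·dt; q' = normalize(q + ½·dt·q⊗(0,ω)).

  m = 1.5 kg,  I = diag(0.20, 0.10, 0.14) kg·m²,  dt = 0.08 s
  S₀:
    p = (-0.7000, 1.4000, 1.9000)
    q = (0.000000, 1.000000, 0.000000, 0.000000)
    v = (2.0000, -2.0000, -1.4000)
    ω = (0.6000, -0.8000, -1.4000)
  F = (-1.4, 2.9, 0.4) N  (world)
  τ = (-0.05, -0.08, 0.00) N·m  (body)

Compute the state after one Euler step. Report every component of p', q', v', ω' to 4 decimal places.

p' = (-0.5400, 1.2400, 1.7880)
q' = (-0.0239, 0.9976, 0.0559, -0.0319)
v' = (1.9253, -1.8453, -1.3787)
ω' = (0.5621, -0.8237, -1.4274)

a = (-0.9333, 1.9333, 0.2667)
new position p' = (-0.5400, 1.2400, 1.7880)
v' = v + a·dt = (1.9253, -1.8453, -1.3787)
gyro term ω×Iω = (0.0448, -0.0504, 0.0480)
α = I⁻¹(τ − ω×Iω) = (-0.4740, -0.2960, -0.3429)
new body rate ω' = (0.5621, -0.8237, -1.4274)
2q̇ = q⊗(0,ω) = (-0.6000000, 0.0000000, 1.4000000, -0.8000000)
q' = normalize(q + ½dt·q⊗(0,ω)) = (-0.0239, 0.9976, 0.0559, -0.0319)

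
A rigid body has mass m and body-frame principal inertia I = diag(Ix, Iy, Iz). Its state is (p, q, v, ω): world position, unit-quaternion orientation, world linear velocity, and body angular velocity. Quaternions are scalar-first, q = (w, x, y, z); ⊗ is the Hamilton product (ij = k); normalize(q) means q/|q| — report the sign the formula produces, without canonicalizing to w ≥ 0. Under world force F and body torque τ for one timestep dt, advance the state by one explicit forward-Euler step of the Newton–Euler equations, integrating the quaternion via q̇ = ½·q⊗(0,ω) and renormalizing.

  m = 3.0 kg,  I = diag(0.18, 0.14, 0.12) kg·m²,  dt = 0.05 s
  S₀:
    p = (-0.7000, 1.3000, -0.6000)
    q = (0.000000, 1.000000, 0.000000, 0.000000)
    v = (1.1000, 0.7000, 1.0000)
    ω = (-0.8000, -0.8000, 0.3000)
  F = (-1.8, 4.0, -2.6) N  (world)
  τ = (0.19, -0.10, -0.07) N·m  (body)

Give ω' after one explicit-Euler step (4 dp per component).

ω' = (-0.7486, -0.8306, 0.2815)

precession coupling ω×(Iω) = (0.0048, -0.0144, -0.0256)
(τ − ω×Iω)/I = (1.0289, -0.6114, -0.3700)
ω' = ω + α·dt = (-0.7486, -0.8306, 0.2815)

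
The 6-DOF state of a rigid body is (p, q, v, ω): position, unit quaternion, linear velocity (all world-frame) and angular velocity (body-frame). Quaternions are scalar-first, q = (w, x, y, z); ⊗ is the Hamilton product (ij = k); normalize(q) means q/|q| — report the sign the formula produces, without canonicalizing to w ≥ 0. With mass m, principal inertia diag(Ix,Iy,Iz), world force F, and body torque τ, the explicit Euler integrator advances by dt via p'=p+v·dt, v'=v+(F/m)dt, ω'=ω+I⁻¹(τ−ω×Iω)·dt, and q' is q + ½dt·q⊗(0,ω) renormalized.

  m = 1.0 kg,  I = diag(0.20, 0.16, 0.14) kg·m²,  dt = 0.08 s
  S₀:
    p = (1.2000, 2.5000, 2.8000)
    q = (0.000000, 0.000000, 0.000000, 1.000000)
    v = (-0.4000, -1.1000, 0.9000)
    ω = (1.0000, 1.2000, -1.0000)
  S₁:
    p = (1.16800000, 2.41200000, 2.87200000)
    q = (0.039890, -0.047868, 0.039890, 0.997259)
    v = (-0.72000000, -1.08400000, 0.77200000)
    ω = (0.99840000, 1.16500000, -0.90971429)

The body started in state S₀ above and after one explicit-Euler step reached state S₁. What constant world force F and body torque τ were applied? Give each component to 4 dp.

F = (-4.0000, 0.2000, -1.6000)
τ = (0.0200, -0.1300, 0.1100)

velocity change Δv = (-0.32000000, 0.01600000, -0.12800000)
m·(v₁−v₀)/dt = (-4.0000, 0.2000, -1.6000)
ω₁ − ω₀ = (-0.00160000, -0.03500000, 0.09028571)
precession coupling = (0.0240, -0.0600, -0.0480)
I·α + gyro = (0.0200, -0.1300, 0.1100)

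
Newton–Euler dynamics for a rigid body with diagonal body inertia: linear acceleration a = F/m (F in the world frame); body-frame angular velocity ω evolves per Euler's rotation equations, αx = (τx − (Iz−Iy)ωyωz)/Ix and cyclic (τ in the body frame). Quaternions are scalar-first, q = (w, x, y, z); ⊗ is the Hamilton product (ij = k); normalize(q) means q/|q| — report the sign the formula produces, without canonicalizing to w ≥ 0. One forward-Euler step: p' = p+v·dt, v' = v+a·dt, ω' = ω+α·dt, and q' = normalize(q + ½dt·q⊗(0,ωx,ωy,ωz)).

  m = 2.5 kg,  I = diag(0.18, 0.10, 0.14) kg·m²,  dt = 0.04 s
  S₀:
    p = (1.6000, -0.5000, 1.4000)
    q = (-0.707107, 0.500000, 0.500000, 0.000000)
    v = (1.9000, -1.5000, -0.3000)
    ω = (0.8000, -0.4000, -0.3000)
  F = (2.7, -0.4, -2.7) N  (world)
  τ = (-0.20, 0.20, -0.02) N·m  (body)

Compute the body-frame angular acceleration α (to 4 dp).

gyro term ω×Iω = (0.0048, -0.0096, 0.0256)
α = I⁻¹(τ − ω×Iω) = (-1.1378, 2.0960, -0.3257)

α = (-1.1378, 2.0960, -0.3257)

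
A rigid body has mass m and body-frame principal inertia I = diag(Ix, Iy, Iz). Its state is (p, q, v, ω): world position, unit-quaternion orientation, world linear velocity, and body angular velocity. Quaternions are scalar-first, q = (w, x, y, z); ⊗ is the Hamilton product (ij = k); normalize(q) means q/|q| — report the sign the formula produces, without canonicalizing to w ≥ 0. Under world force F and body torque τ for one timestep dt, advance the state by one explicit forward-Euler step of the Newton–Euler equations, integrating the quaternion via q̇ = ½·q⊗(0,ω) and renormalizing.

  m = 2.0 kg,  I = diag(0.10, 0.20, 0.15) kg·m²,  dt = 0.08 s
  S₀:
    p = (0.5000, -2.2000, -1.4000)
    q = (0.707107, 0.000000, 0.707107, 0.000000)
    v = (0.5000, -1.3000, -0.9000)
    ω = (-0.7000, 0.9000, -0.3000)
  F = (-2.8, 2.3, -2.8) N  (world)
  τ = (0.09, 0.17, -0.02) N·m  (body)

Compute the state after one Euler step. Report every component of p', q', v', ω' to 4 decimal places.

α = I⁻¹(τ − ω×Iω) = (0.7650, 0.9025, 0.2867)
ω' = ω + α·dt = (-0.6388, 0.9722, -0.2771)
q⊗(0,ω) = (-0.6363963, -0.7071070, 0.6363963, 0.2828428)
q + ½dt·q⊗(0,ω), renormalized = (0.6809, -0.0283, 0.7317, 0.0113)
p' = p + v·dt = (0.5400, -2.3040, -1.4720)
new velocity v' = (0.3880, -1.2080, -1.0120)

p' = (0.5400, -2.3040, -1.4720)
q' = (0.6809, -0.0283, 0.7317, 0.0113)
v' = (0.3880, -1.2080, -1.0120)
ω' = (-0.6388, 0.9722, -0.2771)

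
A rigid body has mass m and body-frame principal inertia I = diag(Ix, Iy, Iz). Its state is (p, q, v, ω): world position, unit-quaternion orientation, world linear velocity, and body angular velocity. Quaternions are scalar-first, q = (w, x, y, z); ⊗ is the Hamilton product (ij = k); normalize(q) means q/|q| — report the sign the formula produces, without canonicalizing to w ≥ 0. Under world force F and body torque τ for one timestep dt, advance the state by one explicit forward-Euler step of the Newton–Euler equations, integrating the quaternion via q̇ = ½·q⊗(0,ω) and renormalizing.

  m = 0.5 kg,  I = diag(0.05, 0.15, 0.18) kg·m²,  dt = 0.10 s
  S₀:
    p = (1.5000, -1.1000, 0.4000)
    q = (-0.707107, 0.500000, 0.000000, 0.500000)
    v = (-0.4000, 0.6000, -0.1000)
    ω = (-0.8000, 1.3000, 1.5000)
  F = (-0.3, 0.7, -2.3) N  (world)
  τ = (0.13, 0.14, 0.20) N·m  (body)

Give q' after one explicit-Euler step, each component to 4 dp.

2q̇ = q⊗(0,ω) = (-0.3500000, -0.0843144, -2.0692391, -0.4106605)
q + ½dt·q⊗(0,ω), renormalized = (-0.7205, 0.4930, -0.1029, 0.4767)

q' = (-0.7205, 0.4930, -0.1029, 0.4767)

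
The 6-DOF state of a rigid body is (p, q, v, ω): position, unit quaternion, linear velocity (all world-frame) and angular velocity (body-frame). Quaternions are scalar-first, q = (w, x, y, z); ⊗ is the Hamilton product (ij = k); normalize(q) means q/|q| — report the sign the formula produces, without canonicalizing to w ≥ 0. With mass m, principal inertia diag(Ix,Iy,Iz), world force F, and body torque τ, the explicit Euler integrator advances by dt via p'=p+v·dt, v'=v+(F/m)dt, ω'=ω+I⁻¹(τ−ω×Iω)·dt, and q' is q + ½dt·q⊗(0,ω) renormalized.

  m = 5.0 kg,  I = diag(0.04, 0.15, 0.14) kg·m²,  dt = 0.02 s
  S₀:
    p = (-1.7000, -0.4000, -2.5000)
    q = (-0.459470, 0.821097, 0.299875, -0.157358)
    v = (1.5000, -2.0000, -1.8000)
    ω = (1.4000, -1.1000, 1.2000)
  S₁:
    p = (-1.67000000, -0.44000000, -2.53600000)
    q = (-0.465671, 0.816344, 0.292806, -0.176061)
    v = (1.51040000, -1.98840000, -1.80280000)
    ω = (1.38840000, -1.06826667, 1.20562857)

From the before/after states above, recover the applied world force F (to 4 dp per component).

F = (2.6000, 2.9000, -0.7000)

Δv = v₁−v₀ = (0.01040000, 0.01160000, -0.00280000)
F = m·Δv/dt = (2.6000, 2.9000, -0.7000)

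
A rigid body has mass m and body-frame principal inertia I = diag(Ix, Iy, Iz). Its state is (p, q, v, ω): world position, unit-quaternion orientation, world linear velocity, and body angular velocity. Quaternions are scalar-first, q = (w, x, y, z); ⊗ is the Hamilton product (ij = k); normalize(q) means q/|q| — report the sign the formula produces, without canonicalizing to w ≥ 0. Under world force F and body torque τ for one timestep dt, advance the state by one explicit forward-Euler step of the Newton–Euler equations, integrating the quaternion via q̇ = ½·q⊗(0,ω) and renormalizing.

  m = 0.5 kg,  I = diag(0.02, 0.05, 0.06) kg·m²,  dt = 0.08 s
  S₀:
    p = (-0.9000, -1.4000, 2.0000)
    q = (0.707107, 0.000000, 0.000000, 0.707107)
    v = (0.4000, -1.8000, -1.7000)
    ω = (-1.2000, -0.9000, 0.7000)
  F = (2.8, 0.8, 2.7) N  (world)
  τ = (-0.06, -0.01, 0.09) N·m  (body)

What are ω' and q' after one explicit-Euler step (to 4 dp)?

ω' = (-1.4148, -0.9698, 0.7768)
q' = (0.6858, -0.0085, -0.0593, 0.7253)

(τ − ω×Iω)/I = (-2.6850, -0.8720, 0.9600)
new body rate ω' = (-1.4148, -0.9698, 0.7768)
Hamilton product q⊗(0,ω) = (-0.4949749, -0.2121321, -1.4849247, 0.4949749)
q + ½dt·q⊗(0,ω), renormalized = (0.6858, -0.0085, -0.0593, 0.7253)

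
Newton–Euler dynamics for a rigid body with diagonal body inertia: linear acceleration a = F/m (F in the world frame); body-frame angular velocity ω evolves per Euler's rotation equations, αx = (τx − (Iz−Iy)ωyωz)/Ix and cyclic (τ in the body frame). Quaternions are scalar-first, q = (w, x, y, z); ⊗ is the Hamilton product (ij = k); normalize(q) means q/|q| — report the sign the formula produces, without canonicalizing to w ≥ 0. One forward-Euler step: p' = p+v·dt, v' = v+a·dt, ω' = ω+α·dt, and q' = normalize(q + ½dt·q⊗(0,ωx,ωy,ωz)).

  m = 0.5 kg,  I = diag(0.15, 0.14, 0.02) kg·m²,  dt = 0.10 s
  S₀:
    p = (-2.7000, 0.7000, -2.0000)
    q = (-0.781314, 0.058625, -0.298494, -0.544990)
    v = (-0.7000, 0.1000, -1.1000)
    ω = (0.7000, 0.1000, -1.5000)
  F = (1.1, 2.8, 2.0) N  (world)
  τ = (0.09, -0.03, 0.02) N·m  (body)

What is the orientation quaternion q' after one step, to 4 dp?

q⊗(0,ω) = (-0.8286731, -0.0446798, -0.3716869, 1.3867793)
q' = normalize(q + ½dt·q⊗(0,ω)) = (-0.8199, 0.0562, -0.3160, -0.4740)

q' = (-0.8199, 0.0562, -0.3160, -0.4740)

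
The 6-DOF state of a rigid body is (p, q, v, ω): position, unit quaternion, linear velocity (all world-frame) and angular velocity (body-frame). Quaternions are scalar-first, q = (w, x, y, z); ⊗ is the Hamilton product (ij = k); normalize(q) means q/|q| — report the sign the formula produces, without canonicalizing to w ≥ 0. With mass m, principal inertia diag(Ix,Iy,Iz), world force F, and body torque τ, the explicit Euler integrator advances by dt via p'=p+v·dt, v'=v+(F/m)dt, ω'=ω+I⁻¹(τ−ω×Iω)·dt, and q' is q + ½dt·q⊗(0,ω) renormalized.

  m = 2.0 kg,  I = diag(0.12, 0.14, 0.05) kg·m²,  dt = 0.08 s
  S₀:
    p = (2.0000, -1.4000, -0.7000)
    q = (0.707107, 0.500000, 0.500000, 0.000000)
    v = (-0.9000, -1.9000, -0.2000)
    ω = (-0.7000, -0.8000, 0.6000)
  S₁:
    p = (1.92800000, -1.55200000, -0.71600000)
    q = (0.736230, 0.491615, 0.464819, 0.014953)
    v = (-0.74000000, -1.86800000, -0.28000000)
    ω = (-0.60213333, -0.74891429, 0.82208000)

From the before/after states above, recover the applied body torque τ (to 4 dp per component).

τ = (0.1900, 0.0600, 0.1500)

Δω = ω₁−ω₀ = (0.09786667, 0.05108571, 0.22208000)
I·α + gyro = (0.1900, 0.0600, 0.1500)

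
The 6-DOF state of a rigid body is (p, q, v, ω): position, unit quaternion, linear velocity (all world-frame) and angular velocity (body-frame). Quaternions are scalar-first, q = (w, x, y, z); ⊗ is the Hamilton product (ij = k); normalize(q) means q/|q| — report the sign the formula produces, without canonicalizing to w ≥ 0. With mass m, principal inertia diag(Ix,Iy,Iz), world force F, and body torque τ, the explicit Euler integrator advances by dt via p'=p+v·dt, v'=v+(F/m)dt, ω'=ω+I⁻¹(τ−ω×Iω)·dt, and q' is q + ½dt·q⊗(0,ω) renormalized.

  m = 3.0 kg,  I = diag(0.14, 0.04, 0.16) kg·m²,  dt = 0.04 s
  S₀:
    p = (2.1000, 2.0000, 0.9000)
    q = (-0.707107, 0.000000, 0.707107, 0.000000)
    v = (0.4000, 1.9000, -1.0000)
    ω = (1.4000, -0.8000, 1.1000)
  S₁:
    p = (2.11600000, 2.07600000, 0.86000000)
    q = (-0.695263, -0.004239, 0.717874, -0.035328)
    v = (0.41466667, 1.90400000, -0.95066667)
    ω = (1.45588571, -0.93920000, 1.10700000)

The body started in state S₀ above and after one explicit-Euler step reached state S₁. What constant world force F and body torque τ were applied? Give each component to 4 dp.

F = (1.1000, 0.3000, 3.7000)
τ = (0.0900, -0.1700, 0.1400)

ω₁ − ω₀ = (0.05588571, -0.13920000, 0.00700000)
applied torque τ = (0.0900, -0.1700, 0.1400)
v₁ − v₀ = (0.01466667, 0.00400000, 0.04933333)
m·(v₁−v₀)/dt = (1.1000, 0.3000, 3.7000)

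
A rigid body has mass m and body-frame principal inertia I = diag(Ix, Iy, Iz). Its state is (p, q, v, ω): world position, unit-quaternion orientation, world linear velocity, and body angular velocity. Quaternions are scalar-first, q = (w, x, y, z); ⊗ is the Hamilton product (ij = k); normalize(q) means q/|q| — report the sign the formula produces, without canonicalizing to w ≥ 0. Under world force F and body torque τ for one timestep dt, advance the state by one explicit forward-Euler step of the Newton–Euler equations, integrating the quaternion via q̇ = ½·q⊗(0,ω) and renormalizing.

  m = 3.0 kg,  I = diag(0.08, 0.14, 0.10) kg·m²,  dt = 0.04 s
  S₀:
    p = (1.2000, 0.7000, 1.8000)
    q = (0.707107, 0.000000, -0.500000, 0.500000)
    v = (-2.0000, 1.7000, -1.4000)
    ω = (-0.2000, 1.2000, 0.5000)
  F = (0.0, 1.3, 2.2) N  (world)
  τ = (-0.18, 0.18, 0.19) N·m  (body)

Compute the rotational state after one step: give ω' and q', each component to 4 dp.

ω' = (-0.2780, 1.2509, 0.5818)
q' = (0.7139, -0.0198, -0.4849, 0.5049)

α = I⁻¹(τ − ω×Iω) = (-1.9500, 1.2714, 2.0440)
new body rate ω' = (-0.2780, 1.2509, 0.5818)
q⊗(0,ω) = (0.3500000, -0.9914214, 0.7485284, 0.2535535)
q + ½dt·q⊗(0,ω), renormalized = (0.7139, -0.0198, -0.4849, 0.5049)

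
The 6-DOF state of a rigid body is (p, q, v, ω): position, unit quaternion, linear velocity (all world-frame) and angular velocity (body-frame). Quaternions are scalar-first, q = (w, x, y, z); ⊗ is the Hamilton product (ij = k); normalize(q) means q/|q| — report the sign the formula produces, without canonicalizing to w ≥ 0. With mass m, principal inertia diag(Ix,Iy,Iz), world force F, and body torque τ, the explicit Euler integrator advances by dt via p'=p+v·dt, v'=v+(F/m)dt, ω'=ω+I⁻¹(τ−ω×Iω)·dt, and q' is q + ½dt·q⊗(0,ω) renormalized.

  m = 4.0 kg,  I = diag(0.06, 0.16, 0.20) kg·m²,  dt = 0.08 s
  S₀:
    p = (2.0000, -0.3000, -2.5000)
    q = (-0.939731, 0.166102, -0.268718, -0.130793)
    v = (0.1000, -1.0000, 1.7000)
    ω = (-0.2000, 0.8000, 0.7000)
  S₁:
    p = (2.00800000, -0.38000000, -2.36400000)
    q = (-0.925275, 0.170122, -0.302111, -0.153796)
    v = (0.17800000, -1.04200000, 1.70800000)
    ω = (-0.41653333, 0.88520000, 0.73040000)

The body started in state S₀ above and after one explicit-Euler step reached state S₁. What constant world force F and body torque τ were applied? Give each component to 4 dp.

velocity change Δv = (0.07800000, -0.04200000, 0.00800000)
applied force F = (3.9000, -2.1000, 0.4000)
ω₁ − ω₀ = (-0.21653333, 0.08520000, 0.03040000)
gyro term ω₀×Iω₀ = (0.0224, 0.0196, -0.0160)
I·α + gyro = (-0.1400, 0.1900, 0.0600)

F = (3.9000, -2.1000, 0.4000)
τ = (-0.1400, 0.1900, 0.0600)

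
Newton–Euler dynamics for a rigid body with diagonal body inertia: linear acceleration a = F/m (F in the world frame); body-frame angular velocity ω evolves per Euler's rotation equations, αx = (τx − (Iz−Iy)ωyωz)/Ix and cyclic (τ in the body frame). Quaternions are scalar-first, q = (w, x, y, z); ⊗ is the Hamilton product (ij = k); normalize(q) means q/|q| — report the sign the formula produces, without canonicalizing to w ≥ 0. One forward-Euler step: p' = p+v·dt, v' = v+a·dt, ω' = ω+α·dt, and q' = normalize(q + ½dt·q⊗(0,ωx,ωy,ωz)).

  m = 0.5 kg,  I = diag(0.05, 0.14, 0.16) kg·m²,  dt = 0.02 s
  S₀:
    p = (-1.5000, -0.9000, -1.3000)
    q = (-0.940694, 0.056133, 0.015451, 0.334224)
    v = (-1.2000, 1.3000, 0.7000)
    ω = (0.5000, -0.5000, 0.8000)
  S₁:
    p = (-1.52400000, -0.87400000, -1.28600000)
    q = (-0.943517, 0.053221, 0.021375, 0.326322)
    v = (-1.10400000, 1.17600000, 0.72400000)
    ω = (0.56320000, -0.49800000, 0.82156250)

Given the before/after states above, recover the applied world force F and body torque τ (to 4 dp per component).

v₁ − v₀ = (0.09600000, -0.12400000, 0.02400000)
F = m·Δv/dt = (2.4000, -3.1000, 0.6000)
rate change Δω = (0.06320000, 0.00200000, 0.02156250)
τ = I·(Δω/dt) + ω₀×(Iω₀) = (0.1500, -0.0300, 0.1500)

F = (2.4000, -3.1000, 0.6000)
τ = (0.1500, -0.0300, 0.1500)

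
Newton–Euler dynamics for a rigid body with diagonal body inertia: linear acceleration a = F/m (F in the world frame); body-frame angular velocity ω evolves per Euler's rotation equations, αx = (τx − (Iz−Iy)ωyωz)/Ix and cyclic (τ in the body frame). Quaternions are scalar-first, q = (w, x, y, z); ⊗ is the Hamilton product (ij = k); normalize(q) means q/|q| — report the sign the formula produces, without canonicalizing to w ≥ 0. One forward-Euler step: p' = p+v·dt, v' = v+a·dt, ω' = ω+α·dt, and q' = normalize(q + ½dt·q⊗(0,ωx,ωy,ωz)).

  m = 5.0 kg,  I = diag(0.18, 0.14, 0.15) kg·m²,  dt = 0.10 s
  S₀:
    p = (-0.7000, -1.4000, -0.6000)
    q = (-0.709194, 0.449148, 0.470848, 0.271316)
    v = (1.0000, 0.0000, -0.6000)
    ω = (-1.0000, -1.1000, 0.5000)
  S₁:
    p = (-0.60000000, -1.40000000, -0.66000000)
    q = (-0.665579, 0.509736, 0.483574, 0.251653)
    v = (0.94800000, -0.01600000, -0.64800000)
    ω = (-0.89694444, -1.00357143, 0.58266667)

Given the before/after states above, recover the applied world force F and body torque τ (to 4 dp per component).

F = (-2.6000, -0.8000, -2.4000)
τ = (0.1800, 0.1200, 0.0800)

Δv = v₁−v₀ = (-0.05200000, -0.01600000, -0.04800000)
applied force F = (-2.6000, -0.8000, -2.4000)
ω₁ − ω₀ = (0.10305556, 0.09642857, 0.08266667)
applied torque τ = (0.1800, 0.1200, 0.0800)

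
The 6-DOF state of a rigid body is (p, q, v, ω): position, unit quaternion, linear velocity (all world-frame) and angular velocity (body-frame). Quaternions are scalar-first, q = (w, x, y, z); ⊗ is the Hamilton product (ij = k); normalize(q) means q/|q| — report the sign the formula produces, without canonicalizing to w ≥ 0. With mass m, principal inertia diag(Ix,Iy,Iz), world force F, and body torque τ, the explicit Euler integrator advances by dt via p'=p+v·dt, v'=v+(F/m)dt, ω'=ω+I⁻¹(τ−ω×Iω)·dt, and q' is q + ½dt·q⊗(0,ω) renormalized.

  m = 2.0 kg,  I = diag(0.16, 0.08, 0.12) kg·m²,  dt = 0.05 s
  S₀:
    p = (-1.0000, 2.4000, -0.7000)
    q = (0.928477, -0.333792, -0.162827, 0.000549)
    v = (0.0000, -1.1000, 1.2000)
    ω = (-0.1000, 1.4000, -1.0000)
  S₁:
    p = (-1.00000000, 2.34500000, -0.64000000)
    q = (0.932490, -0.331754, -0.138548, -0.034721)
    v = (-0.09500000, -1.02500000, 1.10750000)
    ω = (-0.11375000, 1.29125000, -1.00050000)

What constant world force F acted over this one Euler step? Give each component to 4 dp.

Δv = v₁−v₀ = (-0.09500000, 0.07500000, -0.09250000)
F = m·Δv/dt = (-3.8000, 3.0000, -3.7000)

F = (-3.8000, 3.0000, -3.7000)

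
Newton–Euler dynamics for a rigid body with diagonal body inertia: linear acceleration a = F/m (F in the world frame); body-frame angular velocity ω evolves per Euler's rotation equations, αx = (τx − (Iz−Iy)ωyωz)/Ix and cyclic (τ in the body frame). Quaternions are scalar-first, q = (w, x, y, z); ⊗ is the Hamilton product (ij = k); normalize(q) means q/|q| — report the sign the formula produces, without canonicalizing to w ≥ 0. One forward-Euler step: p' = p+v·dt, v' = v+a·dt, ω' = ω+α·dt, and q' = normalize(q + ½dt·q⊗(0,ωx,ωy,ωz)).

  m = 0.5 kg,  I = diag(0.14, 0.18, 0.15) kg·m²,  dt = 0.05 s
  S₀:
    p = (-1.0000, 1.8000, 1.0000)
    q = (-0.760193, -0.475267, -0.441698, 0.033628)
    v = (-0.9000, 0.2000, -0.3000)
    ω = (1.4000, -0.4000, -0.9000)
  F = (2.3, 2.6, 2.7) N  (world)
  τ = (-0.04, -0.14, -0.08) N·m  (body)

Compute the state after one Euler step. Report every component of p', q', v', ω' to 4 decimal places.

p' = (-1.0450, 1.8100, 0.9850)
q' = (-0.7465, -0.4911, -0.4432, 0.0709)
v' = (-0.6700, 0.4600, -0.0300)
ω' = (1.3896, -0.4424, -0.9192)

angular accel α = (-0.2086, -0.8478, -0.3840)
ω + α·dt = (1.3896, -0.4424, -0.9192)
Hamilton product q⊗(0,ω) = (0.5189598, -0.6532908, -0.0765839, 1.4926577)
q + ½dt·q⊗(0,ω), renormalized = (-0.7465, -0.4911, -0.4432, 0.0709)
linear accel F/m = (4.6000, 5.2000, 5.4000)
p + v·dt = (-1.0450, 1.8100, 0.9850)
v + (F/m)dt = (-0.6700, 0.4600, -0.0300)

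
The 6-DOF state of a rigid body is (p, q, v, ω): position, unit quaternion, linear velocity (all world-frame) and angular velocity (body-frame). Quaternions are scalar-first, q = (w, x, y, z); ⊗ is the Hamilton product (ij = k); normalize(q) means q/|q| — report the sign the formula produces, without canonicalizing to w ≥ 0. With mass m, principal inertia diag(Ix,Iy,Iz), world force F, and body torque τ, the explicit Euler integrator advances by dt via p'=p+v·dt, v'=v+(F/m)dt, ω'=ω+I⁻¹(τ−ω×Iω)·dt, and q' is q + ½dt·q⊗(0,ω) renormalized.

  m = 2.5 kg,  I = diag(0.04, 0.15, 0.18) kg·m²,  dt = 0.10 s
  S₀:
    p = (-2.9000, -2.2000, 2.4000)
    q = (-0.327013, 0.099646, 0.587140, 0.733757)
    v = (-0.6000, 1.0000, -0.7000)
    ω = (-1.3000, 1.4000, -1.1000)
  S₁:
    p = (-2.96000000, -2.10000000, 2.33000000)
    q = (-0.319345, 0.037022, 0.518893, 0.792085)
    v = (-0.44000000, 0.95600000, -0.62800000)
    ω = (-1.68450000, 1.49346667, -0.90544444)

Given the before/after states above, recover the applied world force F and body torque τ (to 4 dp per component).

F = (4.0000, -1.1000, 1.8000)
τ = (-0.2000, -0.0600, 0.1500)

v₁ − v₀ = (0.16000000, -0.04400000, 0.07200000)
F = m·Δv/dt = (4.0000, -1.1000, 1.8000)
rate change Δω = (-0.38450000, 0.09346667, 0.19455556)
ω₀×(Iω₀) = (-0.0462, -0.2002, -0.2002)
τ = I·(Δω/dt) + ω₀×(Iω₀) = (-0.2000, -0.0600, 0.1500)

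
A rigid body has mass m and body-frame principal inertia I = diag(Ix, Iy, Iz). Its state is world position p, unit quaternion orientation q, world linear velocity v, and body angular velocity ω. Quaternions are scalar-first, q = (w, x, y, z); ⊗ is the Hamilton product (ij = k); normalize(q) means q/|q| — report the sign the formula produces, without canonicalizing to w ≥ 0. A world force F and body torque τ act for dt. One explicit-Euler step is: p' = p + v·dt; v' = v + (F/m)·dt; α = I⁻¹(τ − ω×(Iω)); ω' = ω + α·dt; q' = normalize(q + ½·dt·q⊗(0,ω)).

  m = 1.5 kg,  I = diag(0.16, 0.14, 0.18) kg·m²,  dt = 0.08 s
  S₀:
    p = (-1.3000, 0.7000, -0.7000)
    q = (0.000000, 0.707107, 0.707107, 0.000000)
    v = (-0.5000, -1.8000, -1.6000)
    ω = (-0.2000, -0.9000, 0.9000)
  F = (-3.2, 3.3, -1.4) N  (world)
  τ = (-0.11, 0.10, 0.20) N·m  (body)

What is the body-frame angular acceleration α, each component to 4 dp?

α = (-0.4850, 0.6886, 1.1311)

ω×(Iω) gyroscopic = (-0.0324, 0.0036, -0.0036)
(τ − ω×Iω)/I = (-0.4850, 0.6886, 1.1311)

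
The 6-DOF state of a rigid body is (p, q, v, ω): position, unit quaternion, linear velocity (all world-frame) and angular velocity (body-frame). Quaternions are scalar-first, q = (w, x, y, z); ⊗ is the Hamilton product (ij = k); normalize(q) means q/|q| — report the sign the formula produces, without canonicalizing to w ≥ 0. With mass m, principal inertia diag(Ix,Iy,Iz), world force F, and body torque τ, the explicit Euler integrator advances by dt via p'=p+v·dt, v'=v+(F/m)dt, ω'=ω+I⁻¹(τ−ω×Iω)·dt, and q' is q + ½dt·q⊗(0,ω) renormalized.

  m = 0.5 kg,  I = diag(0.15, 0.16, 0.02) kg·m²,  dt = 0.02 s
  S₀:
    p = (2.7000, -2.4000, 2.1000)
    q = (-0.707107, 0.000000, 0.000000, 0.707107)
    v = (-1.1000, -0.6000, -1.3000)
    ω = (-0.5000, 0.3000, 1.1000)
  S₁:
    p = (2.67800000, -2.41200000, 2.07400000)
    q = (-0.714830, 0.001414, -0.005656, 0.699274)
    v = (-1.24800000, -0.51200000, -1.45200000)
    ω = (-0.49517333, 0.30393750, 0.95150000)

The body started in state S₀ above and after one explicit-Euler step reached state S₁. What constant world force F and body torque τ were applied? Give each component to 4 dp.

F = (-3.7000, 2.2000, -3.8000)
τ = (-0.0100, -0.0400, -0.1500)

v₁ − v₀ = (-0.14800000, 0.08800000, -0.15200000)
applied force F = (-3.7000, 2.2000, -3.8000)
Δω = ω₁−ω₀ = (0.00482667, 0.00393750, -0.14850000)
applied torque τ = (-0.0100, -0.0400, -0.1500)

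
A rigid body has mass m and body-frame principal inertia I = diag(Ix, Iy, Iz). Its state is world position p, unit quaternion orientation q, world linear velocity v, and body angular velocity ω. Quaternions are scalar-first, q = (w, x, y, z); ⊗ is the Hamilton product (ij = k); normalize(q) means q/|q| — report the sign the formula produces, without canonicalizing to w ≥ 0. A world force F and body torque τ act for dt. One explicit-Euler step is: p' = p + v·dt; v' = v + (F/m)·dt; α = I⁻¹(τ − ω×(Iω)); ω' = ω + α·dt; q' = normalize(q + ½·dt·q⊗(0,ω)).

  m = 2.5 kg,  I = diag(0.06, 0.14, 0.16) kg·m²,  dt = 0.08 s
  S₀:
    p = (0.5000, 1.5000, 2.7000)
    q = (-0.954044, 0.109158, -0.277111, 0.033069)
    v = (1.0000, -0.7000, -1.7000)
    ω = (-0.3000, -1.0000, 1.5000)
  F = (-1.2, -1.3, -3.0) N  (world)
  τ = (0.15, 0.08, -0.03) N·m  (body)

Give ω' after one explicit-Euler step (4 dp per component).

ω' = (-0.0600, -0.9800, 1.4730)

precession coupling ω×(Iω) = (-0.0300, 0.0450, 0.0240)
(τ − ω×Iω)/I = (3.0000, 0.2500, -0.3375)
ω' = ω + α·dt = (-0.0600, -0.9800, 1.4730)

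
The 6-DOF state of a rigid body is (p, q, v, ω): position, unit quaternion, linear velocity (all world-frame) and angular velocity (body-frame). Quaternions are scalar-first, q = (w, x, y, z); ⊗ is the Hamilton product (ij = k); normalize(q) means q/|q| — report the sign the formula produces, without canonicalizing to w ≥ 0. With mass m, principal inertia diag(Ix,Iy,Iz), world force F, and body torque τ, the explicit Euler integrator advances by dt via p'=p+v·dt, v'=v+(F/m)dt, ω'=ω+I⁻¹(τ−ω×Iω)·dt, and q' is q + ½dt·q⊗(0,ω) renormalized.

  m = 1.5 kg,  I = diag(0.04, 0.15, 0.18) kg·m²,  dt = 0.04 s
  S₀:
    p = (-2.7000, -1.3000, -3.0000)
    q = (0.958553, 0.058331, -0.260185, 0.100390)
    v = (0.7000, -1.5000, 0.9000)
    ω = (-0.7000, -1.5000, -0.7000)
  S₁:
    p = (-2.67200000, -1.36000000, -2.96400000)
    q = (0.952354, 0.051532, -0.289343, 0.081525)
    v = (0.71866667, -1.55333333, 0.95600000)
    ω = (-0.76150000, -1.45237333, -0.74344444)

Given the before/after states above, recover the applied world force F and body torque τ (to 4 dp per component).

F = (0.7000, -2.0000, 2.1000)
τ = (-0.0300, 0.1100, -0.0800)

velocity change Δv = (0.01866667, -0.05333333, 0.05600000)
F = m·Δv/dt = (0.7000, -2.0000, 2.1000)
rate change Δω = (-0.06150000, 0.04762667, -0.04344444)
ω₀×(Iω₀) = (0.0315, -0.0686, 0.1155)
I·α + gyro = (-0.0300, 0.1100, -0.0800)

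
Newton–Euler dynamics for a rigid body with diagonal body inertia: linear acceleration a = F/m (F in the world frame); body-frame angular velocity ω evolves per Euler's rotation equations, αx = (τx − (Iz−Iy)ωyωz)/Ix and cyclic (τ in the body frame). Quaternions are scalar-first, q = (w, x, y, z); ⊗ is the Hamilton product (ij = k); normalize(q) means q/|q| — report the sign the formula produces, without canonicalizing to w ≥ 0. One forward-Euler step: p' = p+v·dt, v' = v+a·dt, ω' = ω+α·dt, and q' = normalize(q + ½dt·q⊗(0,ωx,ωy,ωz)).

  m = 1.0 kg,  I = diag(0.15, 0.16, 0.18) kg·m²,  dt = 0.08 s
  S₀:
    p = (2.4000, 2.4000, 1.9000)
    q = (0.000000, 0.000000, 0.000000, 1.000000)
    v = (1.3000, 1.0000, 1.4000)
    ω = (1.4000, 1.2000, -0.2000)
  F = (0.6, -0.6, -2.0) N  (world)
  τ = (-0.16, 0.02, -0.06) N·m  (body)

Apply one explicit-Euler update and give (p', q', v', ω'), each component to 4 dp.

α = I⁻¹(τ − ω×Iω) = (-1.0347, 0.0725, -0.4267)
new body rate ω' = (1.3172, 1.2058, -0.2341)
2q̇ = q⊗(0,ω) = (0.2000000, -1.2000000, 1.4000000, 0.0000000)
q' = normalize(q + ½dt·q⊗(0,ω)) = (0.0080, -0.0479, 0.0558, 0.9973)
a = F/m = (0.6000, -0.6000, -2.0000)
p + v·dt = (2.5040, 2.4800, 2.0120)
v' = v + a·dt = (1.3480, 0.9520, 1.2400)

p' = (2.5040, 2.4800, 2.0120)
q' = (0.0080, -0.0479, 0.0558, 0.9973)
v' = (1.3480, 0.9520, 1.2400)
ω' = (1.3172, 1.2058, -0.2341)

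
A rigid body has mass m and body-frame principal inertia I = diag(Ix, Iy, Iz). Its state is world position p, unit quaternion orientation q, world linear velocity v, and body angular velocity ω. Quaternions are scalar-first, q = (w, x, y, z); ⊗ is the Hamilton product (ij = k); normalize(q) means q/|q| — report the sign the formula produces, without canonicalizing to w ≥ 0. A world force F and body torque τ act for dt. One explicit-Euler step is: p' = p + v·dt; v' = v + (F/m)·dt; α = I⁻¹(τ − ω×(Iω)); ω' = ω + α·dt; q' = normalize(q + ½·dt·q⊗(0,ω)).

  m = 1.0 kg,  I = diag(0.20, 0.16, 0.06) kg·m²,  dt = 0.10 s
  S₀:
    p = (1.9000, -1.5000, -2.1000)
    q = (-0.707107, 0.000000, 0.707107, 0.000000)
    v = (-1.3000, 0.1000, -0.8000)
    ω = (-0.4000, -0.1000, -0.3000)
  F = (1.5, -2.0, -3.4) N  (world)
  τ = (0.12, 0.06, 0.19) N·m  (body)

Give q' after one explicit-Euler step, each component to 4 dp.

q' = (-0.7033, 0.0035, 0.7104, 0.0247)

q⊗(0,ω) = (0.0707107, 0.0707107, 0.0707107, 0.4949749)
q' = normalize(q + ½dt·q⊗(0,ω)) = (-0.7033, 0.0035, 0.7104, 0.0247)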